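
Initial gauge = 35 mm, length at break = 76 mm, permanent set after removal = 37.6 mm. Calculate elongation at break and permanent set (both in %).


Elongation at break = (76 - 35) / 35 x 100 = 117.1%
Permanent set = (37.6 - 35) / 35 x 100 = 7.4%


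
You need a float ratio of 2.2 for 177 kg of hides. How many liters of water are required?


389.4 L


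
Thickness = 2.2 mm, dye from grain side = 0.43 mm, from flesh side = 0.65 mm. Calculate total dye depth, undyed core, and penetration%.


Total dyed = 0.43 + 0.65 = 1.08 mm
Undyed core = 2.2 - 1.08 = 1.12 mm
Penetration = 1.08 / 2.2 x 100 = 49.1%


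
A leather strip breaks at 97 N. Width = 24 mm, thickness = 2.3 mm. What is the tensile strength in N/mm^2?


Cross-sectional area = 24 x 2.3 = 55.2 mm^2
Tensile strength = 97 / 55.2 = 1.76 N/mm^2


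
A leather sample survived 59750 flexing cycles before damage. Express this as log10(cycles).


log10(59750) = 4.78


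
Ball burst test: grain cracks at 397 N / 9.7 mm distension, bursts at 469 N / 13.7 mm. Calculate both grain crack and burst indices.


Crack index = 397 / 9.7 = 40.9 N/mm
Burst index = 469 / 13.7 = 34.2 N/mm


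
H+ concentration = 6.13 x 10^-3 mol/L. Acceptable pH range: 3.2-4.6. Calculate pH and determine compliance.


pH = -log10(6.13 x 10^-3) = 2.21
Range: 3.2 to 4.6
Compliant: No


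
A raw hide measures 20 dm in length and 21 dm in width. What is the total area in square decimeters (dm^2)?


420 dm^2


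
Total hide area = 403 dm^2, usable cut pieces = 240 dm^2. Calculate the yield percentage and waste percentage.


Yield = 59.6%
Waste = 40.4%


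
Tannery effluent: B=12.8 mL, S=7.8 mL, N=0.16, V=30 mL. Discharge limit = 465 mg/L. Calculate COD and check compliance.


COD = (12.8 - 7.8) x 0.16 x 8000 / 30 = 213.3 mg/L
Limit: 465 mg/L
Compliant: Yes


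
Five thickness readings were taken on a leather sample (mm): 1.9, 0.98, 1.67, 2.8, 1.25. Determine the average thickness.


1.72 mm

Sum = 1.9 + 0.98 + 1.67 + 2.8 + 1.25 = 8.60
Average = 8.60 / 5 = 1.72 mm


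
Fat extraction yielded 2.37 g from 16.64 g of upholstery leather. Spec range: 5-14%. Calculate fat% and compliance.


Fat% = 2.37 / 16.64 x 100 = 14.2%
Spec range: 5-14%
Compliant: No


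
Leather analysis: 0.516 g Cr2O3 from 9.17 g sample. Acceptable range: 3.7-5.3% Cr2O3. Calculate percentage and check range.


Cr2O3% = 0.516 / 9.17 x 100 = 5.63%
Acceptable range: 3.7 to 5.3%
Within range: No


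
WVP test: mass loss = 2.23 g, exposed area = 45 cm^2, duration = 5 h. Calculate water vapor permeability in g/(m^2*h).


WVP = mass_loss / (area x time) x 10000
WVP = 2.23 / (45 x 5) x 10000
WVP = 2.23 / 225 x 10000 = 99.11 g/(m^2*h)


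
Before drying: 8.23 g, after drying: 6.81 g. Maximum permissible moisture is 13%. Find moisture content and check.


MC = (8.23 - 6.81) / 8.23 x 100 = 17.3%
Maximum: 13%
Acceptable: No


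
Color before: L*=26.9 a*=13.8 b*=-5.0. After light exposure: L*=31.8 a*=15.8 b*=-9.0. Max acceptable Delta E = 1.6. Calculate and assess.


dL = 4.9, da = 2.0, db = -4.0
dE = sqrt((4.9)^2 + (2.0)^2 + (-4.0)^2) = 6.63
Max = 1.6
Passes: No


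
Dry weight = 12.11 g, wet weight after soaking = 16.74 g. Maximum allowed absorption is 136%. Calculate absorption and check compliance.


Absorption = 38.2%
Compliant: Yes


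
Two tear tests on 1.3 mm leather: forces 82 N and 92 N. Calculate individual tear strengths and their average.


Tear 1 = 82 / 1.3 = 63.1 N/mm
Tear 2 = 92 / 1.3 = 70.8 N/mm
Average = (63.1 + 70.8) / 2 = 67.0 N/mm


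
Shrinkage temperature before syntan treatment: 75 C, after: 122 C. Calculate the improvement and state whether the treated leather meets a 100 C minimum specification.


Improvement = 122 - 75 = 47 C
Spec check: 122 C >= 100 C? Yes


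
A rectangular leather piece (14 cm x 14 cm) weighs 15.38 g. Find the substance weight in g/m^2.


Area = 14 x 14 = 196 cm^2
SW = 15.38 / 196 x 10000 = 784.7 g/m^2


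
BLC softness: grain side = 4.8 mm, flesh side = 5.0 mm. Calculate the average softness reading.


4.90 mm

Average = (4.8 + 5.0) / 2
Average = 4.90 mm


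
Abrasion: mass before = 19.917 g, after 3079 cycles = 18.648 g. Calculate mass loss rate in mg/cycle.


0.412 mg/cycle


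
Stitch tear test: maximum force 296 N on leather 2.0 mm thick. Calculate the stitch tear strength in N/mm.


148.0 N/mm


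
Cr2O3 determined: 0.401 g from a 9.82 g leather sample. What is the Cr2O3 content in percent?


4.08%


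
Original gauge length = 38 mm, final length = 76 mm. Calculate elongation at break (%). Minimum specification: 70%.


Extension = 76 - 38 = 38 mm
Elongation = 38 / 38 x 100 = 100.0%
Minimum required: 70%
Meets specification: Yes


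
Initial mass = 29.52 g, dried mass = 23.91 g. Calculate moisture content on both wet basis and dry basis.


Moisture lost = 29.52 - 23.91 = 5.61 g
Wet basis MC = 5.61 / 29.52 x 100 = 19.0%
Dry basis MC = 5.61 / 23.91 x 100 = 23.5%


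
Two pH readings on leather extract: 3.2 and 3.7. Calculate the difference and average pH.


Difference = |3.2 - 3.7| = 0.5
Average = (3.2 + 3.7) / 2 = 3.45


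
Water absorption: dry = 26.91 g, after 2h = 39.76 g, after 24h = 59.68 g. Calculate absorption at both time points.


2h absorption = 47.8%
24h absorption = 121.8%


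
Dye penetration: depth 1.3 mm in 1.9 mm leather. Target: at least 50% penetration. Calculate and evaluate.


Penetration = 68.4%
Meets target: Yes

Penetration = 1.3 / 1.9 x 100 = 68.4%
Target: 50%
Meets target: Yes


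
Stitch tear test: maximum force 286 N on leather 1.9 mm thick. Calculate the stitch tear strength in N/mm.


Stitch tear strength = force / thickness
STS = 286 / 1.9 = 150.5 N/mm


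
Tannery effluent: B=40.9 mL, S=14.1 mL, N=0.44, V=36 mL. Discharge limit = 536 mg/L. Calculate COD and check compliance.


COD = (40.9 - 14.1) x 0.44 x 8000 / 36 = 2620.4 mg/L
Limit: 536 mg/L
Compliant: No


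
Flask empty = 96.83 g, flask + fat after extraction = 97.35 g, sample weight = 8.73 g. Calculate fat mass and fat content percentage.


Fat mass = 0.52 g
Fat content = 6.0%

Fat mass = 97.35 - 96.83 = 0.52 g
Fat% = 0.52 / 8.73 x 100 = 6.0%


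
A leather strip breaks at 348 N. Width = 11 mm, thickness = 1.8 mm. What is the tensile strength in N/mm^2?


Cross-sectional area = 11 x 1.8 = 19.8 mm^2
Tensile strength = 348 / 19.8 = 17.58 N/mm^2


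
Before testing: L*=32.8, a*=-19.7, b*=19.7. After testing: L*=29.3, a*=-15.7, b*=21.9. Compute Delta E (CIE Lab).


dL = 29.3 - 32.8 = -3.5
da = -15.7 - (-19.7) = 4.0
db = 21.9 - 19.7 = 2.2
dE = sqrt((-3.5)^2 + (4.0)^2 + (2.2)^2) = 5.75


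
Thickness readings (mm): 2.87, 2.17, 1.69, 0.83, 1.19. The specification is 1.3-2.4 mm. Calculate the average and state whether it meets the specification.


Average = 1.75 mm
Within specification: Yes

Sum = 8.75
Average = 8.75 / 5 = 1.75 mm
Specification range: 1.3 to 2.4 mm
Within spec: Yes


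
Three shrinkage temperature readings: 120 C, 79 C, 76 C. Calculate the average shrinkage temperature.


91.7 C


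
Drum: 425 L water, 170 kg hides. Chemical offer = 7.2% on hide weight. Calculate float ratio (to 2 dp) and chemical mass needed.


Float ratio = 2.50
Chemical needed = 12.24 kg

Float ratio = 425 / 170 = 2.50
Chemical = 170 x 7.2 / 100 = 12.24 kg


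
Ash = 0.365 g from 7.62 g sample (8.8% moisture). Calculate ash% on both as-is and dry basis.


As-is ash% = 0.365 / 7.62 x 100 = 4.79%
Dry mass = 7.62 x (100 - 8.8) / 100 = 6.94944 g
Dry-basis ash% = 0.365 / 6.94944 x 100 = 5.25%


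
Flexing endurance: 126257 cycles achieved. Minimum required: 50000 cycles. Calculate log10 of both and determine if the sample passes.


log10(126257) = 5.10
log10(50000) = 4.70
Passes: Yes


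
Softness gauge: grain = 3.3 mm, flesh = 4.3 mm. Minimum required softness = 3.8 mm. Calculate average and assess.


Average softness = 3.80 mm
Meets requirement: Yes

Average = (3.3 + 4.3) / 2 = 3.80 mm
Minimum = 3.8 mm
Meets requirement: Yes


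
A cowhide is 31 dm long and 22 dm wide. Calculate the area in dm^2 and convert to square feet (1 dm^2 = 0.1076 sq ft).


Area = 31 x 22 = 682 dm^2
Conversion: 682 x 0.1076 = 73.38 sq ft


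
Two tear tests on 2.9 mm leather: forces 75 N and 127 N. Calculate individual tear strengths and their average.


Tear 1 = 25.9 N/mm
Tear 2 = 43.8 N/mm
Average = 34.9 N/mm


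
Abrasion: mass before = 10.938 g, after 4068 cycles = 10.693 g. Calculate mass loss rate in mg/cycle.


Mass loss = 10.938 - 10.693 = 0.245 g
Rate = 0.245 / 4068 x 1000 = 0.060 mg/cycle


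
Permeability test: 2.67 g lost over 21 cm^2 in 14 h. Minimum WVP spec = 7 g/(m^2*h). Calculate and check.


WVP = 90.82 g/(m^2*h)
Meets specification: Yes


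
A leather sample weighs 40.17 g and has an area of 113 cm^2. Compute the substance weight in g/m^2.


3554.9 g/m^2


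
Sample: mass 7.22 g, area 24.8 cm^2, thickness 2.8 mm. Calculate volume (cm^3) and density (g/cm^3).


Thickness in cm = 2.8 / 10 = 0.28 cm
Volume = 24.8 x 0.28 = 6.944 cm^3
Density = 7.22 / 6.944 = 1.040 g/cm^3


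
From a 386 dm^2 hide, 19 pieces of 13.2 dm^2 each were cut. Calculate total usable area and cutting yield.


Usable area = 250.8 dm^2
Yield = 65.0%


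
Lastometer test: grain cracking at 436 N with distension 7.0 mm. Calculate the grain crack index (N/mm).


62.3 N/mm


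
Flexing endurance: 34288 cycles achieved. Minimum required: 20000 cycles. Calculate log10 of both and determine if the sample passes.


Achieved: log10 = 4.54
Required: log10 = 4.30
Passes: Yes


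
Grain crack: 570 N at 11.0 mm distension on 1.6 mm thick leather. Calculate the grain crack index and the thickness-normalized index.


Crack index = 570 / 11.0 = 51.8 N/mm
Normalized = 51.8 / 1.6 = 32.4 N/mm per mm


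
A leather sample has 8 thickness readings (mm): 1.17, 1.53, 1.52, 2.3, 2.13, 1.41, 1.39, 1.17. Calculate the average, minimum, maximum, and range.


Sum = 12.62
Average = 12.62 / 8 = 1.58 mm
Minimum = 1.17 mm
Maximum = 2.3 mm
Range = 2.3 - 1.17 = 1.13 mm


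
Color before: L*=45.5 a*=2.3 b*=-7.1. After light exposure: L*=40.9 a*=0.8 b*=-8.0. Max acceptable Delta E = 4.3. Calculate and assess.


Delta E = 4.92
Passes: No


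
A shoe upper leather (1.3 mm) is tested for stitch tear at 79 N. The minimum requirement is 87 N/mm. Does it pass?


STS = 79 / 1.3 = 60.8 N/mm
Minimum required: 87 N/mm
Passes: No


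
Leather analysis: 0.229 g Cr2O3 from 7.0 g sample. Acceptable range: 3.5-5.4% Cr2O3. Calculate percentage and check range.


Cr2O3% = 0.229 / 7.0 x 100 = 3.27%
Acceptable range: 3.5 to 5.4%
Within range: No


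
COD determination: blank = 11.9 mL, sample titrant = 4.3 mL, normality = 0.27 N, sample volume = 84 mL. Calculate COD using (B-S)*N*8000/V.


COD = (11.9 - 4.3) x 0.27 x 8000 / 84
COD = 7.6 x 0.27 x 8000 / 84
COD = 195.4 mg/L


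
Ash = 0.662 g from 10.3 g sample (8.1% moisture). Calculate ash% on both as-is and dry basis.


As-is ash% = 0.662 / 10.3 x 100 = 6.43%
Dry mass = 10.3 x (100 - 8.1) / 100 = 9.4657 g
Dry-basis ash% = 0.662 / 9.4657 x 100 = 6.99%


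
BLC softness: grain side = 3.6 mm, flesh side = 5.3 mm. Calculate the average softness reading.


Average = (3.6 + 5.3) / 2
Average = 4.45 mm


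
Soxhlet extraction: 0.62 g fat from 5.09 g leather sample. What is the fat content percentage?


12.2%

Fat content = 0.62 / 5.09 x 100
Fat = 12.2%


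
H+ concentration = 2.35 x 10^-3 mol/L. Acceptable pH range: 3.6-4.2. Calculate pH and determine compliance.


pH = -log10(2.35 x 10^-3) = 2.63
Range: 3.6 to 4.2
Compliant: No


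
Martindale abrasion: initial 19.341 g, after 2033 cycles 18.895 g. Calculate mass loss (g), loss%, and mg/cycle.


Mass loss = 0.446 g
Loss = 2.31%
Rate = 0.219 mg/cycle

Loss = 19.341 - 18.895 = 0.446 g
Loss% = 0.446 / 19.341 x 100 = 2.31%
Rate = 0.446 / 2033 x 1000 = 0.219 mg/cycle


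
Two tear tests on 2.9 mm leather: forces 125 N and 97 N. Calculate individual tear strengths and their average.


Tear 1 = 125 / 2.9 = 43.1 N/mm
Tear 2 = 97 / 2.9 = 33.4 N/mm
Average = (43.1 + 33.4) / 2 = 38.3 N/mm


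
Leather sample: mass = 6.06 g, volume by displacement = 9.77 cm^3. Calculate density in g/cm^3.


0.620 g/cm^3

Density = mass / volume
Density = 6.06 / 9.77 = 0.620 g/cm^3


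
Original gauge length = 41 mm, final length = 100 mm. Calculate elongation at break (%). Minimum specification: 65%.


Extension = 100 - 41 = 59 mm
Elongation = 59 / 41 x 100 = 143.9%
Minimum required: 65%
Meets specification: Yes


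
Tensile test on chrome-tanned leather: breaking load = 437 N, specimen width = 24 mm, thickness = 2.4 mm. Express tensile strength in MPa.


7.59 MPa


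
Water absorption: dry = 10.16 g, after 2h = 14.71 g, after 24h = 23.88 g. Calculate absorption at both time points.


WA (2h) = (14.71 - 10.16) / 10.16 x 100 = 44.8%
WA (24h) = (23.88 - 10.16) / 10.16 x 100 = 135.0%


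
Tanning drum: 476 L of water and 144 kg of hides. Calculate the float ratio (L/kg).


3.3


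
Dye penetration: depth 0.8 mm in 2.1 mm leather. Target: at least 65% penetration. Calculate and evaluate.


Penetration = 0.8 / 2.1 x 100 = 38.1%
Target: 65%
Meets target: No


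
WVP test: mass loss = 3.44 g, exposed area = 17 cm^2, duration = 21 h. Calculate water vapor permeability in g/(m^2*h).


WVP = mass_loss / (area x time) x 10000
WVP = 3.44 / (17 x 21) x 10000
WVP = 3.44 / 357 x 10000 = 96.36 g/(m^2*h)


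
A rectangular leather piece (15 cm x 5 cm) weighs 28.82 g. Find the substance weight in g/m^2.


3842.7 g/m^2

Area = 15 x 5 = 75 cm^2
SW = 28.82 / 75 x 10000 = 3842.7 g/m^2


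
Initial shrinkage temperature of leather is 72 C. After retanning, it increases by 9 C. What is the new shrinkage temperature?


81 C

New Ts = 72 + 9 = 81 C


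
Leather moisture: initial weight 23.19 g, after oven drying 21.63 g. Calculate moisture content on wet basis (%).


Moisture = 23.19 - 21.63 = 1.56 g
MC = 1.56 / 23.19 x 100 = 6.7%


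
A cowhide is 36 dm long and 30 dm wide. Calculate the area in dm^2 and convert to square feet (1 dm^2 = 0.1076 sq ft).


Area = 36 x 30 = 1080 dm^2
Conversion: 1080 x 0.1076 = 116.21 sq ft


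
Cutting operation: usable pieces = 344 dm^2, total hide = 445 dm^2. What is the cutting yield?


77.3%


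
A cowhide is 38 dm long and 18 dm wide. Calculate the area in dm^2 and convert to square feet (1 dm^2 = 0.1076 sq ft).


Area = 38 x 18 = 684 dm^2
Conversion: 684 x 0.1076 = 73.60 sq ft


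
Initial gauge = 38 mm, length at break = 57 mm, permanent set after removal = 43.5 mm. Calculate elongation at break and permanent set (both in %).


Elongation at break = 50.0%
Permanent set = 14.5%

Elongation at break = (57 - 38) / 38 x 100 = 50.0%
Permanent set = (43.5 - 38) / 38 x 100 = 14.5%


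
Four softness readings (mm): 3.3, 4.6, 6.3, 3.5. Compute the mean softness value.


4.43 mm

Sum = 3.3 + 4.6 + 6.3 + 3.5
Mean = 17.7 / 4 = 4.43 mm


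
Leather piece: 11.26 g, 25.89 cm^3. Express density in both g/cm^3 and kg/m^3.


Density = 11.26 / 25.89 = 0.435 g/cm^3
Convert: 0.435 x 1000 = 435 kg/m^3


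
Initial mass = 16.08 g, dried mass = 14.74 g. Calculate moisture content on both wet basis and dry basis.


Wet basis = 8.3%
Dry basis = 9.1%


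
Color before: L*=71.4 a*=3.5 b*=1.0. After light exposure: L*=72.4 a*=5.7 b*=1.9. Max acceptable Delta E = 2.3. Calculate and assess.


Delta E = 2.58
Passes: No


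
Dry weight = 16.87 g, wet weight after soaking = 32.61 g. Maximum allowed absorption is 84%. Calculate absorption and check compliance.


WA = (32.61 - 16.87) / 16.87 x 100 = 93.3%
Maximum allowed: 84%
Compliant: No


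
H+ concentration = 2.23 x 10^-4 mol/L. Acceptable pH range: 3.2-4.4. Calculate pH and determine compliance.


pH = -log10(2.23 x 10^-4) = 3.65
Range: 3.2 to 4.4
Compliant: Yes


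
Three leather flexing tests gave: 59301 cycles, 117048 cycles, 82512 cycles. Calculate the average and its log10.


Average = (59301 + 117048 + 82512) / 3 = 86287 cycles
log10(86287) = 4.94


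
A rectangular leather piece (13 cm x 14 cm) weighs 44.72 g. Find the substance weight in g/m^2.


Area = 13 x 14 = 182 cm^2
SW = 44.72 / 182 x 10000 = 2457.1 g/m^2


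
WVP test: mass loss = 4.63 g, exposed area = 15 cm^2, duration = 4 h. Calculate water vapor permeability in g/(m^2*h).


771.67 g/(m^2*h)

WVP = mass_loss / (area x time) x 10000
WVP = 4.63 / (15 x 4) x 10000
WVP = 4.63 / 60 x 10000 = 771.67 g/(m^2*h)


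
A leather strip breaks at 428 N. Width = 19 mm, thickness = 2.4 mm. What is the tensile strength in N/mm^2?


9.39 N/mm^2

Cross-sectional area = 19 x 2.4 = 45.6 mm^2
Tensile strength = 428 / 45.6 = 9.39 N/mm^2


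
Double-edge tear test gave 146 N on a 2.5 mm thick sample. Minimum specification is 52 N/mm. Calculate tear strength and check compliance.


Tear strength = 146 / 2.5 = 58.4 N/mm
Required minimum = 52 N/mm
Compliant: Yes


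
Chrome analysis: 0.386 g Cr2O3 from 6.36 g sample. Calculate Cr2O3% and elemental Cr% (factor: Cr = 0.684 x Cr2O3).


Cr2O3 = 6.07%
Cr = 4.15%

Cr2O3% = 0.386 / 6.36 x 100 = 6.07%
Cr% = 6.07 x 0.684 = 4.15%


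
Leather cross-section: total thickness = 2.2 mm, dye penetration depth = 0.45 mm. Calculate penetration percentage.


20.5%


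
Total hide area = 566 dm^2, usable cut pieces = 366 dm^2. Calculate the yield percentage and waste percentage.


Yield = 64.7%
Waste = 35.3%


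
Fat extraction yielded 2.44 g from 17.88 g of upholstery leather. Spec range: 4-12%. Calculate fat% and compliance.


Fat content = 13.6%
Compliant: No

Fat% = 2.44 / 17.88 x 100 = 13.6%
Spec range: 4-12%
Compliant: No


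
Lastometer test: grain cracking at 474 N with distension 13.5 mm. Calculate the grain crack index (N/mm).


35.1 N/mm


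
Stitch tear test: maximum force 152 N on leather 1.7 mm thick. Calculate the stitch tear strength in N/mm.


89.4 N/mm

Stitch tear strength = force / thickness
STS = 152 / 1.7 = 89.4 N/mm


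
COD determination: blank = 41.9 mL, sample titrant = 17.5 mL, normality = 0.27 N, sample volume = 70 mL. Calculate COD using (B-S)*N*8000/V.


752.9 mg/L

COD = (41.9 - 17.5) x 0.27 x 8000 / 70
COD = 24.4 x 0.27 x 8000 / 70
COD = 752.9 mg/L


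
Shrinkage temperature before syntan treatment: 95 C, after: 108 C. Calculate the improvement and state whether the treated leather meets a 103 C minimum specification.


Improvement = 13 C
Meets 103 C spec: Yes

Improvement = 108 - 95 = 13 C
Spec check: 108 C >= 103 C? Yes


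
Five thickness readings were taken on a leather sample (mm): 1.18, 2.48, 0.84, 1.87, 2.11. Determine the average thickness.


Sum = 1.18 + 2.48 + 0.84 + 1.87 + 2.11 = 8.48
Average = 8.48 / 5 = 1.70 mm


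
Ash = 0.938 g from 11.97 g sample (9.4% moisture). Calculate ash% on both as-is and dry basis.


As-is ash = 7.84%
Dry-basis ash = 8.65%

As-is ash% = 0.938 / 11.97 x 100 = 7.84%
Dry mass = 11.97 x (100 - 9.4) / 100 = 10.84482 g
Dry-basis ash% = 0.938 / 10.84482 x 100 = 8.65%


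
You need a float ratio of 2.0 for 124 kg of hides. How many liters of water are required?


Water = hide weight x target ratio
Water = 124 x 2.0 = 248.0 L


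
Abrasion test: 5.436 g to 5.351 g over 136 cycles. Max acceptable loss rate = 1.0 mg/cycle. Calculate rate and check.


Loss = 5.436 - 5.351 = 0.085 g
Rate = 0.085 g / 136 cycles x 1000 = 0.625 mg/cycle
Max = 1.0 mg/cycle
Passes: Yes


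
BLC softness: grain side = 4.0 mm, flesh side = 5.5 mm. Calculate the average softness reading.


4.75 mm


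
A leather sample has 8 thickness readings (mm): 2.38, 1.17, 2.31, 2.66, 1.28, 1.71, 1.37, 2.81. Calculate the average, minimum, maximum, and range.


Sum = 15.69
Average = 15.69 / 8 = 1.96 mm
Minimum = 1.17 mm
Maximum = 2.81 mm
Range = 2.81 - 1.17 = 1.64 mm


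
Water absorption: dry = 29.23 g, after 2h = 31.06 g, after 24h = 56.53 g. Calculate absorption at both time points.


2h absorption = 6.3%
24h absorption = 93.4%


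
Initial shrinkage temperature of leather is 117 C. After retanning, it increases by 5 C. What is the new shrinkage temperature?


New Ts = 117 + 5 = 122 C


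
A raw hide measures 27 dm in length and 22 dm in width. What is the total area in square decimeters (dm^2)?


594 dm^2

Area = length x width
Area = 27 x 22 = 594 dm^2


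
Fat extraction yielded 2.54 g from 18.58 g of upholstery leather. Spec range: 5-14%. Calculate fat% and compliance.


Fat content = 13.7%
Compliant: Yes

Fat% = 2.54 / 18.58 x 100 = 13.7%
Spec range: 5-14%
Compliant: Yes


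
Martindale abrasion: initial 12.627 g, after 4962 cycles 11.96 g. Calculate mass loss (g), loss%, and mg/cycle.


Mass loss = 0.667 g
Loss = 5.28%
Rate = 0.134 mg/cycle

Loss = 12.627 - 11.96 = 0.667 g
Loss% = 0.667 / 12.627 x 100 = 5.28%
Rate = 0.667 / 4962 x 1000 = 0.134 mg/cycle


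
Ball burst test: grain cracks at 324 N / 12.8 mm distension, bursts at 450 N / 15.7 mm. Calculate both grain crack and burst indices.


Crack index = 25.3 N/mm
Burst index = 28.7 N/mm


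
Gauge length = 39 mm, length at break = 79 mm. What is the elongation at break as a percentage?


Extension = 79 - 39 = 40 mm
Elongation = 40 / 39 x 100 = 102.6%


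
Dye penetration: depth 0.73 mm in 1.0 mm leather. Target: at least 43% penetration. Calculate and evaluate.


Penetration = 0.73 / 1.0 x 100 = 73.0%
Target: 43%
Meets target: Yes


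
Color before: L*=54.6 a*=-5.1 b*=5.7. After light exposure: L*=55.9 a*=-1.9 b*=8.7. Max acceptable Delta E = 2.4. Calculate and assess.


Delta E = 4.57
Passes: No

dL = 1.3, da = 3.2, db = 3.0
dE = sqrt((1.3)^2 + (3.2)^2 + (3.0)^2) = 4.57
Max = 2.4
Passes: No


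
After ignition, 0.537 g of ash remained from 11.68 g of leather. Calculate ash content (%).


4.60%

Ash% = 0.537 / 11.68 x 100
Ash% = 4.60%


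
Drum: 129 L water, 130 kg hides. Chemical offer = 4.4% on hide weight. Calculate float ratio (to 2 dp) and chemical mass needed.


Float ratio = 129 / 130 = 0.99
Chemical = 130 x 4.4 / 100 = 5.72 kg


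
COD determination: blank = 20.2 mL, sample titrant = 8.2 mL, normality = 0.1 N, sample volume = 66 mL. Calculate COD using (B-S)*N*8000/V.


145.5 mg/L

COD = (20.2 - 8.2) x 0.1 x 8000 / 66
COD = 12.0 x 0.1 x 8000 / 66
COD = 145.5 mg/L


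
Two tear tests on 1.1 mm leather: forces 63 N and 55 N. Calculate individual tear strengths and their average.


Tear 1 = 57.3 N/mm
Tear 2 = 50.0 N/mm
Average = 53.7 N/mm

Tear 1 = 63 / 1.1 = 57.3 N/mm
Tear 2 = 55 / 1.1 = 50.0 N/mm
Average = (57.3 + 50.0) / 2 = 53.7 N/mm


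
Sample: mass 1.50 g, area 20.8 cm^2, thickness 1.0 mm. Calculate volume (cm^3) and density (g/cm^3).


Volume = 2.080 cm^3
Density = 0.721 g/cm^3

Thickness in cm = 1.0 / 10 = 0.10 cm
Volume = 20.8 x 0.10 = 2.080 cm^3
Density = 1.50 / 2.080 = 0.721 g/cm^3


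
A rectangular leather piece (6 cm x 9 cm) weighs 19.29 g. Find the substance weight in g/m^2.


Area = 6 x 9 = 54 cm^2
SW = 19.29 / 54 x 10000 = 3572.2 g/m^2


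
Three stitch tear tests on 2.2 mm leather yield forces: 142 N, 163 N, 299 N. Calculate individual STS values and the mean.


STS1 = 64.5 N/mm
STS2 = 74.1 N/mm
STS3 = 135.9 N/mm
Mean = 91.5 N/mm

STS1 = 142 / 2.2 = 64.5 N/mm
STS2 = 163 / 2.2 = 74.1 N/mm
STS3 = 299 / 2.2 = 135.9 N/mm
Mean = (64.5 + 74.1 + 135.9) / 3 = 91.5 N/mm


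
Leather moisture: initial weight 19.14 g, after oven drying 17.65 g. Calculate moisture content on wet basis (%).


Moisture = 19.14 - 17.65 = 1.49 g
MC = 1.49 / 19.14 x 100 = 7.8%


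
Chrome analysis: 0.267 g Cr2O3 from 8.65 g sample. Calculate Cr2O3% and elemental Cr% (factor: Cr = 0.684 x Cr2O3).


Cr2O3% = 0.267 / 8.65 x 100 = 3.09%
Cr% = 3.09 x 0.684 = 2.11%


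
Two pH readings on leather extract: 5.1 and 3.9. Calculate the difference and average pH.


Difference = 1.2
Average pH = 4.50

Difference = |5.1 - 3.9| = 1.2
Average = (5.1 + 3.9) / 2 = 4.50


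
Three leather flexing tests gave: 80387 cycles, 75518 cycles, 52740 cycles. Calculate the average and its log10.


Average = 69548 cycles
log10 = 4.84

Average = (80387 + 75518 + 52740) / 3 = 69548 cycles
log10(69548) = 4.84


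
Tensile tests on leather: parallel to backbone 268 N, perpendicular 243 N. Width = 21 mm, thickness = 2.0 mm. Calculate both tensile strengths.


Area = 21 x 2.0 = 42.0 mm^2
TS (parallel) = 268 / 42.0 = 6.38 N/mm^2
TS (perpendicular) = 243 / 42.0 = 5.79 N/mm^2


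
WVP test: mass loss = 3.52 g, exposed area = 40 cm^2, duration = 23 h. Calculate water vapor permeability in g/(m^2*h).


WVP = mass_loss / (area x time) x 10000
WVP = 3.52 / (40 x 23) x 10000
WVP = 3.52 / 920 x 10000 = 38.26 g/(m^2*h)


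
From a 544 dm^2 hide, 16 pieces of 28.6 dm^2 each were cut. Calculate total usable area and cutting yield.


Total usable = 16 x 28.6 = 457.6 dm^2
Yield = 457.6 / 544 x 100 = 84.1%


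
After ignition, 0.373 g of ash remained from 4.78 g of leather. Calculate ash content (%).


7.80%


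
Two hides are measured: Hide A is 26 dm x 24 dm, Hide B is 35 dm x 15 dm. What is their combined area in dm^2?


1149 dm^2

Hide A area = 26 x 24 = 624 dm^2
Hide B area = 35 x 15 = 525 dm^2
Total = 624 + 525 = 1149 dm^2


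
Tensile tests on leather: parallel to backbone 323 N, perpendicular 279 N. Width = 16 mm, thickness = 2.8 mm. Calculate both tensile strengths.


Area = 16 x 2.8 = 44.8 mm^2
TS (parallel) = 323 / 44.8 = 7.21 N/mm^2
TS (perpendicular) = 279 / 44.8 = 6.23 N/mm^2


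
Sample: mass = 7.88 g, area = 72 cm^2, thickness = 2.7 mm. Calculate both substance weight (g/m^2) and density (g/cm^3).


Substance weight = 1094.4 g/m^2
Density = 0.405 g/cm^3


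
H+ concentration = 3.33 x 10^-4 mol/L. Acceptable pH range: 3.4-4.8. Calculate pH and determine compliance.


pH = -log10(3.33 x 10^-4) = 3.48
Range: 3.4 to 4.8
Compliant: Yes


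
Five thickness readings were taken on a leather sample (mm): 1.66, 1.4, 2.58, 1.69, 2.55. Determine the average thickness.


Sum = 1.66 + 1.4 + 2.58 + 1.69 + 2.55 = 9.88
Average = 9.88 / 5 = 1.98 mm


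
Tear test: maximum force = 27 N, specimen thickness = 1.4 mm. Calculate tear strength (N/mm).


Tear strength = force / thickness
Tear = 27 / 1.4 = 19.3 N/mm


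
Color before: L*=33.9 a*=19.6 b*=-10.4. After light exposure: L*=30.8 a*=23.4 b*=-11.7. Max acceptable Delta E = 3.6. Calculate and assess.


dL = -3.1, da = 3.8, db = -1.3
dE = sqrt((-3.1)^2 + (3.8)^2 + (-1.3)^2) = 5.07
Max = 3.6
Passes: No


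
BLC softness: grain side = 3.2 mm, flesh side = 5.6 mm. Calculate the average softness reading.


4.40 mm

Average = (3.2 + 5.6) / 2
Average = 4.40 mm


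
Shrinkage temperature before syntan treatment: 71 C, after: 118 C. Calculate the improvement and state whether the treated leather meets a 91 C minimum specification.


Improvement = 47 C
Meets 91 C spec: Yes

Improvement = 118 - 71 = 47 C
Spec check: 118 C >= 91 C? Yes


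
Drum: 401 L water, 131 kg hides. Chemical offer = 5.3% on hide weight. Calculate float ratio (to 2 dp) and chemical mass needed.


Float ratio = 401 / 131 = 3.06
Chemical = 131 x 5.3 / 100 = 6.943 kg


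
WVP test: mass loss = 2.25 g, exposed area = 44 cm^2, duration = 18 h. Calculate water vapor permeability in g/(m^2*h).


WVP = mass_loss / (area x time) x 10000
WVP = 2.25 / (44 x 18) x 10000
WVP = 2.25 / 792 x 10000 = 28.41 g/(m^2*h)


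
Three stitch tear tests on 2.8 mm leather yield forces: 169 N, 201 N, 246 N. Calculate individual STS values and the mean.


STS1 = 169 / 2.8 = 60.4 N/mm
STS2 = 201 / 2.8 = 71.8 N/mm
STS3 = 246 / 2.8 = 87.9 N/mm
Mean = (60.4 + 71.8 + 87.9) / 3 = 73.4 N/mm


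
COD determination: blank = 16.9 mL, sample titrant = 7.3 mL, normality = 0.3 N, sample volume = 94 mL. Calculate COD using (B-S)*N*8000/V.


245.1 mg/L

COD = (16.9 - 7.3) x 0.3 x 8000 / 94
COD = 9.6 x 0.3 x 8000 / 94
COD = 245.1 mg/L


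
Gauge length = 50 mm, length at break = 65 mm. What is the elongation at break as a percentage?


30.0%


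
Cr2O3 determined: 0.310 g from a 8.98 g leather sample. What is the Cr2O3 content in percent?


Cr2O3% = 0.310 / 8.98 x 100
Cr2O3% = 3.45%


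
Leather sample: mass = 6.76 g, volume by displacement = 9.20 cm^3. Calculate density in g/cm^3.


0.735 g/cm^3


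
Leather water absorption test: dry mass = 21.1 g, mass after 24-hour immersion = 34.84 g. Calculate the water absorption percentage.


65.1%

Water absorbed = 34.84 - 21.1 = 13.74 g
WA% = 13.74 / 21.1 x 100 = 65.1%


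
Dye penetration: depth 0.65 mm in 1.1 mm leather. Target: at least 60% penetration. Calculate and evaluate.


Penetration = 59.1%
Meets target: No

Penetration = 0.65 / 1.1 x 100 = 59.1%
Target: 60%
Meets target: No


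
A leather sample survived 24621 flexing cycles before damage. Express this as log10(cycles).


log10(24621) = 4.39


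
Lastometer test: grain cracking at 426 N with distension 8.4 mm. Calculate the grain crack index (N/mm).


50.7 N/mm

Grain crack index = force / distension
Index = 426 / 8.4 = 50.7 N/mm


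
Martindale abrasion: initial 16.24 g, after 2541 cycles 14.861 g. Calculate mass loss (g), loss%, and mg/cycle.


Mass loss = 1.379 g
Loss = 8.49%
Rate = 0.543 mg/cycle

Loss = 16.24 - 14.861 = 1.379 g
Loss% = 1.379 / 16.24 x 100 = 8.49%
Rate = 1.379 / 2541 x 1000 = 0.543 mg/cycle


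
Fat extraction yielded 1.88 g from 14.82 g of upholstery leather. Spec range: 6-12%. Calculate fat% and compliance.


Fat content = 12.7%
Compliant: No

Fat% = 1.88 / 14.82 x 100 = 12.7%
Spec range: 6-12%
Compliant: No


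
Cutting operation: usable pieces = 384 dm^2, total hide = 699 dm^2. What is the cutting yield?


54.9%

Yield = usable / total x 100
Yield = 384 / 699 x 100 = 54.9%


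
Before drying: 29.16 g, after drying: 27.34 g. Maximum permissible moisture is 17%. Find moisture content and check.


Moisture content = 6.2%
Acceptable: Yes

MC = (29.16 - 27.34) / 29.16 x 100 = 6.2%
Maximum: 17%
Acceptable: Yes


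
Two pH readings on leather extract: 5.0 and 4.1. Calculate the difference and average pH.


Difference = |5.0 - 4.1| = 0.9
Average = (5.0 + 4.1) / 2 = 4.55


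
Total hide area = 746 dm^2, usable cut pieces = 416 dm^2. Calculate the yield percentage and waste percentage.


Yield = 416 / 746 x 100 = 55.8%
Waste = 746 - 416 = 330 dm^2
Waste% = 100 - 55.8 = 44.2%


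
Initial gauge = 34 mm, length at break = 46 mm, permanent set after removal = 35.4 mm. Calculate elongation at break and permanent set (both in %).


Elongation at break = (46 - 34) / 34 x 100 = 35.3%
Permanent set = (35.4 - 34) / 34 x 100 = 4.1%


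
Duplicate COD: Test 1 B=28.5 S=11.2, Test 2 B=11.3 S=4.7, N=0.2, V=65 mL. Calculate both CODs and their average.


COD1 = (28.5 - 11.2) x 0.2 x 8000 / 65 = 425.8 mg/L
COD2 = (11.3 - 4.7) x 0.2 x 8000 / 65 = 162.5 mg/L
Average = (425.8 + 162.5) / 2 = 294.2 mg/L


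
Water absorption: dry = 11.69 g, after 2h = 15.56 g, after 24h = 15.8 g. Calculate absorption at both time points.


WA (2h) = (15.56 - 11.69) / 11.69 x 100 = 33.1%
WA (24h) = (15.8 - 11.69) / 11.69 x 100 = 35.2%


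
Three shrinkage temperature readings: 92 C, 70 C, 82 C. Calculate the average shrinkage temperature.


Average = (92 + 70 + 82) / 3
Average = 244 / 3 = 81.3 C


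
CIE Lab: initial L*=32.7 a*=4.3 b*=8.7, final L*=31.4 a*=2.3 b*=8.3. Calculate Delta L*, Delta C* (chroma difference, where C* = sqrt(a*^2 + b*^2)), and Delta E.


Delta L* = -1.3
Delta C* = -1.09
Delta E = 2.42

Delta L* = 31.4 - 32.7 = -1.3
C1* = sqrt((4.3)^2 + (8.7)^2) = 9.705
C2* = sqrt((2.3)^2 + (8.3)^2) = 8.613
Delta C* = 8.613 - 9.705 = -1.09
Delta E = sqrt((-1.3)^2 + (-2.0)^2 + (-0.4)^2) = 2.42


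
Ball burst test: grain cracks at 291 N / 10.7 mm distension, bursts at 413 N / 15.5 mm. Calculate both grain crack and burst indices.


Crack index = 27.2 N/mm
Burst index = 26.6 N/mm

Crack index = 291 / 10.7 = 27.2 N/mm
Burst index = 413 / 15.5 = 26.6 N/mm


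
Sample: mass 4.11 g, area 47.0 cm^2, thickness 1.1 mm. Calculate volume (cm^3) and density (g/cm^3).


Volume = 5.170 cm^3
Density = 0.795 g/cm^3

Thickness in cm = 1.1 / 10 = 0.11 cm
Volume = 47.0 x 0.11 = 5.170 cm^3
Density = 4.11 / 5.170 = 0.795 g/cm^3


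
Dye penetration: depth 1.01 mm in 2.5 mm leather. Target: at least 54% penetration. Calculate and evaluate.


Penetration = 40.4%
Meets target: No

Penetration = 1.01 / 2.5 x 100 = 40.4%
Target: 54%
Meets target: No


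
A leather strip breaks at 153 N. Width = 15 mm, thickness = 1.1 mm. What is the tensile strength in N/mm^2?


Cross-sectional area = 15 x 1.1 = 16.5 mm^2
Tensile strength = 153 / 16.5 = 9.27 N/mm^2


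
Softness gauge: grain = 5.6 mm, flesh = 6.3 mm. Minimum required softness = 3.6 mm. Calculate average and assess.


Average softness = 5.95 mm
Meets requirement: Yes

Average = (5.6 + 6.3) / 2 = 5.95 mm
Minimum = 3.6 mm
Meets requirement: Yes


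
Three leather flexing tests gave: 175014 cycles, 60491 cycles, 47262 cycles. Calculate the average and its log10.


Average = 94256 cycles
log10 = 4.97

Average = (175014 + 60491 + 47262) / 3 = 94256 cycles
log10(94256) = 4.97


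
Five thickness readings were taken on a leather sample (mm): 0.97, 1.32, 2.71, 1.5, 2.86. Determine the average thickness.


1.87 mm

Sum = 0.97 + 1.32 + 2.71 + 1.5 + 2.86 = 9.36
Average = 9.36 / 5 = 1.87 mm


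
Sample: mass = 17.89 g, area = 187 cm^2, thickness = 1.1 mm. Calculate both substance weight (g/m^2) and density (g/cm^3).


Substance weight = 956.7 g/m^2
Density = 0.870 g/cm^3

SW = 17.89 / 187 x 10000 = 956.7 g/m^2
Volume = 187 x 1.1 / 10 = 20.57 cm^3
Density = 17.89 / 20.57 = 0.870 g/cm^3


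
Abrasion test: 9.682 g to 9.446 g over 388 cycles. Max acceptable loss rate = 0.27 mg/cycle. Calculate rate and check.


Rate = 0.608 mg/cycle
Passes: No

Loss = 9.682 - 9.446 = 0.236 g
Rate = 0.236 g / 388 cycles x 1000 = 0.608 mg/cycle
Max = 0.27 mg/cycle
Passes: No


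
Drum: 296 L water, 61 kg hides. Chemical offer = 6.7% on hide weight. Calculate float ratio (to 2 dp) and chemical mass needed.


Float ratio = 4.85
Chemical needed = 4.087 kg

Float ratio = 296 / 61 = 4.85
Chemical = 61 x 6.7 / 100 = 4.087 kg


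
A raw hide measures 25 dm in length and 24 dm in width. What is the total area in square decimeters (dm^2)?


600 dm^2

Area = length x width
Area = 25 x 24 = 600 dm^2


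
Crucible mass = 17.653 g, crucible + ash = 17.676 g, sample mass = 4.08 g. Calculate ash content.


Ash mass = 17.676 - 17.653 = 0.023 g
Ash% = 0.023 / 4.08 x 100 = 0.56%


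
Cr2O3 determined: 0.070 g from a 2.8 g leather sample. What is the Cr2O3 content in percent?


2.50%

Cr2O3% = 0.070 / 2.8 x 100
Cr2O3% = 2.50%


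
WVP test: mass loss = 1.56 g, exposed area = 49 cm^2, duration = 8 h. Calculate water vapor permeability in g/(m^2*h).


WVP = mass_loss / (area x time) x 10000
WVP = 1.56 / (49 x 8) x 10000
WVP = 1.56 / 392 x 10000 = 39.80 g/(m^2*h)


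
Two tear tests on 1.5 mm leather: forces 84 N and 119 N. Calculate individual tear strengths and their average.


Tear 1 = 84 / 1.5 = 56.0 N/mm
Tear 2 = 119 / 1.5 = 79.3 N/mm
Average = (56.0 + 79.3) / 2 = 67.7 N/mm


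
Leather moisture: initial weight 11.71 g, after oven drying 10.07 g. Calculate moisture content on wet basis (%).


14.0%

Moisture = 11.71 - 10.07 = 1.64 g
MC = 1.64 / 11.71 x 100 = 14.0%


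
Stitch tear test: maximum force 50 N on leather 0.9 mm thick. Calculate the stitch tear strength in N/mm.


55.6 N/mm

Stitch tear strength = force / thickness
STS = 50 / 0.9 = 55.6 N/mm


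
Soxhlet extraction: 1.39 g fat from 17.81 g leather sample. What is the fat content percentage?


7.8%


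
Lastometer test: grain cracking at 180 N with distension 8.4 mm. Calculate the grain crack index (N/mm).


Grain crack index = force / distension
Index = 180 / 8.4 = 21.4 N/mm


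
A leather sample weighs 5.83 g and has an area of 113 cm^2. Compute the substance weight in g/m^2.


Substance weight = mass / area x 10000
SW = 5.83 / 113 x 10000
SW = 515.9 g/m^2


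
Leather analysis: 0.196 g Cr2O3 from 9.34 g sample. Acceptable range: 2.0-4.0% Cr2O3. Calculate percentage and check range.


Cr2O3% = 0.196 / 9.34 x 100 = 2.10%
Acceptable range: 2.0 to 4.0%
Within range: Yes


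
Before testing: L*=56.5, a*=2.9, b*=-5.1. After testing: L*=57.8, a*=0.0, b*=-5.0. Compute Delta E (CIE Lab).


Delta E = 3.18


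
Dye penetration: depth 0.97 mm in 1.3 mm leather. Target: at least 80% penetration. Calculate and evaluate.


Penetration = 0.97 / 1.3 x 100 = 74.6%
Target: 80%
Meets target: No


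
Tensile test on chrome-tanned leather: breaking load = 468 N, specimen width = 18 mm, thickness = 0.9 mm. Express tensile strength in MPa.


Cross-section = 18 x 0.9 = 16.2 mm^2
TS = 468 / 16.2 = 28.89 MPa
(1 N/mm^2 = 1 MPa)


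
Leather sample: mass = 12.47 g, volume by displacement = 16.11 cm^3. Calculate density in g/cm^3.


Density = mass / volume
Density = 12.47 / 16.11 = 0.774 g/cm^3


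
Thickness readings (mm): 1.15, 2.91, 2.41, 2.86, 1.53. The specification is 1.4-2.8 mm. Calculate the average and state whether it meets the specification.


Sum = 10.86
Average = 10.86 / 5 = 2.17 mm
Specification range: 1.4 to 2.8 mm
Within spec: Yes


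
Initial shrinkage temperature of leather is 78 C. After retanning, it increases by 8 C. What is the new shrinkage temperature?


New Ts = 78 + 8 = 86 C


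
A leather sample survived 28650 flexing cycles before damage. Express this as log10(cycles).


4.46


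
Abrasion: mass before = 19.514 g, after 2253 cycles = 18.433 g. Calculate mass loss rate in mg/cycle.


0.480 mg/cycle

Mass loss = 19.514 - 18.433 = 1.081 g
Rate = 1.081 / 2253 x 1000 = 0.480 mg/cycle


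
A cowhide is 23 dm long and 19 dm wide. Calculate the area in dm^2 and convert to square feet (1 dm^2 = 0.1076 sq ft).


Area = 23 x 19 = 437 dm^2
Conversion: 437 x 0.1076 = 47.02 sq ft


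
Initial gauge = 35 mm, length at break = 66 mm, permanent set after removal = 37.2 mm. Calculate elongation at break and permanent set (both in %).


Elongation at break = (66 - 35) / 35 x 100 = 88.6%
Permanent set = (37.2 - 35) / 35 x 100 = 6.3%


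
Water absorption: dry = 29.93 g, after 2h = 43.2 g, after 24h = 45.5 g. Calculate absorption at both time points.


WA (2h) = (43.2 - 29.93) / 29.93 x 100 = 44.3%
WA (24h) = (45.5 - 29.93) / 29.93 x 100 = 52.0%


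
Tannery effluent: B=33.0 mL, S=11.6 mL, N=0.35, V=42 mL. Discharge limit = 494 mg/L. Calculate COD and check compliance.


COD = 1426.7 mg/L
Compliant: No

COD = (33.0 - 11.6) x 0.35 x 8000 / 42 = 1426.7 mg/L
Limit: 494 mg/L
Compliant: No


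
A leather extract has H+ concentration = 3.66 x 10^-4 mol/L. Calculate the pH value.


pH = 3.44


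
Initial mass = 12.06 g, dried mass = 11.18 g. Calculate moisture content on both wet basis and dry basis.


Moisture lost = 12.06 - 11.18 = 0.88 g
Wet basis MC = 0.88 / 12.06 x 100 = 7.3%
Dry basis MC = 0.88 / 11.18 x 100 = 7.9%


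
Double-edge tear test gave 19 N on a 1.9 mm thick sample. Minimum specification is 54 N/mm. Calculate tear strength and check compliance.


Tear strength = 10.0 N/mm
Compliant: No

Tear strength = 19 / 1.9 = 10.0 N/mm
Required minimum = 54 N/mm
Compliant: No


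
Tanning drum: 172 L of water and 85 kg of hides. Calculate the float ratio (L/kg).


2.0
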